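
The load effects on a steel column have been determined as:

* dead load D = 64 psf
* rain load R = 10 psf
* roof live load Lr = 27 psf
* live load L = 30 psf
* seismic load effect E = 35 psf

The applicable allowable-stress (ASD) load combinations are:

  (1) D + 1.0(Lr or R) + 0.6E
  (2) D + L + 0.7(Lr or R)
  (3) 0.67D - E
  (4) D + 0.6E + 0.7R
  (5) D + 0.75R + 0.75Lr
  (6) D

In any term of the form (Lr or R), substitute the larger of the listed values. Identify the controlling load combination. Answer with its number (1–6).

Combination 2

(Lr or R) → Lr = 27 psf.
(1) 1.0(64) + 1.0(27) + 0.6(35) = 112.00
(2) 1.0(64) + 1.0(30) + 0.7(27) = 112.90
(3) 0.67(64) - 1.0(35) = 7.88
(4) 1.0(64) + 0.6(35) + 0.7(10) = 92.00
(5) 1.0(64) + 0.75(10) + 0.75(27) = 91.75
(6) 1.0(64) = 64.00
The largest value is 112.90 psf from combination 2.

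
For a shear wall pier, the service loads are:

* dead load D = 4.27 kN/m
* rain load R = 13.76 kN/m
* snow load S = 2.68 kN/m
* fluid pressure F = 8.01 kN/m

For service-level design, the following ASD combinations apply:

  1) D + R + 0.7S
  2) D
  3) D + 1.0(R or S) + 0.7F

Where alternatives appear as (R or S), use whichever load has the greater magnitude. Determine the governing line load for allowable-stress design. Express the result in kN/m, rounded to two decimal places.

(R or S) → R = 13.76 kN/m.
1) 1.0(4.27) + 1.0(13.76) + 0.7(2.68) = 4.27 + 13.76 + 1.88 = 19.91
2) 1.0(4.27) = 4.27
3) 1.0(4.27) + 1.0(13.76) + 0.7(8.01) = 4.27 + 13.76 + 5.61 = 23.64
Combination 3 governs: w = 23.64 kN/m.

23.64 kN/m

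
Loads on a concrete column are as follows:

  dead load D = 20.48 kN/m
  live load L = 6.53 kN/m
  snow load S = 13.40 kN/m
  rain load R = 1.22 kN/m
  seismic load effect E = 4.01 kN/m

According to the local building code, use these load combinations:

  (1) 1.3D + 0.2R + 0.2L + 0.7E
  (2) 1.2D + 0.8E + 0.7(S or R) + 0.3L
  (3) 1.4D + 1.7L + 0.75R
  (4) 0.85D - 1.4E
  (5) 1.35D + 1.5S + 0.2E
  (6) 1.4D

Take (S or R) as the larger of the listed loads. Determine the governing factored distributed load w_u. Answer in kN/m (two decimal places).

48.55 kN/m

(S or R) → S = 13.40 kN/m.
(1) 1.3(20.48) + 0.2(1.22) + 0.2(6.53) + 0.7(4.01) = 26.62 + 0.24 + 1.31 + 2.81 = 30.98
(2) 1.2(20.48) + 0.8(4.01) + 0.7(13.40) + 0.3(6.53) = 39.12
(3) 1.4(20.48) + 1.7(6.53) + 0.75(1.22) = 28.67 + 11.10 + 0.92 = 40.69
(4) 0.85(20.48) - 1.4(4.01) = 11.79
(5) 1.35(20.48) + 1.5(13.40) + 0.2(4.01) = 27.65 + 20.10 + 0.80 = 48.55
(6) 1.4(20.48) = 28.67
The controlling combination is 5, giving 48.55 kN/m.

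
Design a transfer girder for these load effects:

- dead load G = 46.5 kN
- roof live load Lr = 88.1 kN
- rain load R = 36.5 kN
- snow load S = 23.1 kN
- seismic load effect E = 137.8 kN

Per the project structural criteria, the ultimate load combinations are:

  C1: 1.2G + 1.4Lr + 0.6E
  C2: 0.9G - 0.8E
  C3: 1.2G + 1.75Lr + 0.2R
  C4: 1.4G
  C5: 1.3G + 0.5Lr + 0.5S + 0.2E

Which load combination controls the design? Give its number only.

Combination 1

C1: 1.2(46.5) + 1.4(88.1) + 0.6(137.8) = 55.8 + 123.3 + 82.7 = 261.8
C2: 0.9(46.5) - 0.8(137.8) = -68.4
C3: 1.2(46.5) + 1.75(88.1) + 0.2(36.5) = 55.8 + 154.2 + 7.3 = 217.3
C4: 1.4(46.5) = 65.1
C5: 1.3(46.5) + 0.5(88.1) + 0.5(23.1) + 0.2(137.8) = 143.6
The largest value is 261.8 kN from combination 1.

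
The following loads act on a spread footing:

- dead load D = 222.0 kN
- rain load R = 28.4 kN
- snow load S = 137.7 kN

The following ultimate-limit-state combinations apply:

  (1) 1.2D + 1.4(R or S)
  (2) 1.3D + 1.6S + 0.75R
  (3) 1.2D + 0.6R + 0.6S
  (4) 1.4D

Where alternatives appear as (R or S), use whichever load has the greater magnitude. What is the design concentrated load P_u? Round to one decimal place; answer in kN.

(R or S) → S = 137.7 kN.
(1) 1.2(222.0) + 1.4(137.7) = 266.4 + 192.8 = 459.2
(2) 1.3(222.0) + 1.6(137.7) + 0.75(28.4) = 288.6 + 220.3 + 21.3 = 530.2
(3) 1.2(222.0) + 0.6(28.4) + 0.6(137.7) = 366.1
(4) 1.4(222.0) = 310.8
The controlling combination is 2, giving 530.2 kN.

530.2 kN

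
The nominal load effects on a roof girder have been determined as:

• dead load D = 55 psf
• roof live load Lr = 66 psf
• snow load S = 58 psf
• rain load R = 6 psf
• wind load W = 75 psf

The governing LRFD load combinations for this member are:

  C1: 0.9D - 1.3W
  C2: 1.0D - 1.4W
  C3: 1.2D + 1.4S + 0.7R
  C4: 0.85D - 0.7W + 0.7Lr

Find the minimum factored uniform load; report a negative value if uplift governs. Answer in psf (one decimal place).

C1: 0.9(55) - 1.3(75) = 49.5 - 97.5 = -48.0
C2: 1.0(55) - 1.4(75) = 55.0 - 105.0 = -50.0
C3: 1.2(55) + 1.4(58) + 0.7(6) = 66.0 + 81.2 + 4.2 = 151.4
C4: 0.85(55) - 0.7(75) + 0.7(66) = 46.8 - 52.5 + 46.2 = 40.5
Combination 2 gives the minimum: -50.0 psf.

-50.0 psf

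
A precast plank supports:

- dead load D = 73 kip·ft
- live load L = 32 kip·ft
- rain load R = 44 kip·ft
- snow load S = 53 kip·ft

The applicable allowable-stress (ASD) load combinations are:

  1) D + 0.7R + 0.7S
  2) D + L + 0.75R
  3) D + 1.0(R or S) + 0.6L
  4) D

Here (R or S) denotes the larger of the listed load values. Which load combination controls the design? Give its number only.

Combination 3

(R or S) → S = 53 kip·ft.
1) 1.0(73) + 0.7(44) + 0.7(53) = 73.0 + 30.8 + 37.1 = 140.9
2) 1.0(73) + 1.0(32) + 0.75(44) = 73.0 + 32.0 + 33.0 = 138.0
3) 1.0(73) + 1.0(53) + 0.6(32) = 73.0 + 53.0 + 19.2 = 145.2
4) 1.0(73) = 73.0
The largest value is 145.2 kip·ft from combination 3.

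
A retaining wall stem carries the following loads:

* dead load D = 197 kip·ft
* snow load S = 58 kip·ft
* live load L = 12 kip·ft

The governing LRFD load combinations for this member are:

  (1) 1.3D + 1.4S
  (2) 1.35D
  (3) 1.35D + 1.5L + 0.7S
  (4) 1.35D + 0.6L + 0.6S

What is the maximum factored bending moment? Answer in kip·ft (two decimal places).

337.30 kip·ft

(1) 1.3(197) + 1.4(58) = 256.10 + 81.20 = 337.30
(2) 1.35(197) = 265.95
(3) 1.35(197) + 1.5(12) + 0.7(58) = 265.95 + 18.00 + 40.60 = 324.55
(4) 1.35(197) + 0.6(12) + 0.6(58) = 265.95 + 7.20 + 34.80 = 307.95
Combination 1 governs: M_u = 337.30 kip·ft.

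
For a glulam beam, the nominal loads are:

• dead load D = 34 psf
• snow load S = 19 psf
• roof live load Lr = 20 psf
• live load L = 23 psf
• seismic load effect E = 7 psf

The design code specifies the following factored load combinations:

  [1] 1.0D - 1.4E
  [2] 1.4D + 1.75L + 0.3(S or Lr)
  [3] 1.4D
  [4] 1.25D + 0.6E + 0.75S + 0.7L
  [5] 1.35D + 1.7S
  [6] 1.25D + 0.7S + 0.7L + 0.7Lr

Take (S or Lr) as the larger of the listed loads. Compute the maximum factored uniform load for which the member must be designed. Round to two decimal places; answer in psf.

(S or Lr) → Lr = 20 psf.
[1] 1.0(34) - 1.4(7) = 34.00 - 9.80 = 24.20
[2] 1.4(34) + 1.75(23) + 0.3(20) = 47.60 + 40.25 + 6.00 = 93.85
[3] 1.4(34) = 47.60
[4] 1.25(34) + 0.6(7) + 0.75(19) + 0.7(23) = 42.50 + 4.20 + 14.25 + 16.10 = 77.05
[5] 1.35(34) + 1.7(19) = 45.90 + 32.30 = 78.20
[6] 1.25(34) + 0.7(19) + 0.7(23) + 0.7(20) = 42.50 + 13.30 + 16.10 + 14.00 = 85.90
The controlling combination is 2, giving 93.85 psf.

93.85 psf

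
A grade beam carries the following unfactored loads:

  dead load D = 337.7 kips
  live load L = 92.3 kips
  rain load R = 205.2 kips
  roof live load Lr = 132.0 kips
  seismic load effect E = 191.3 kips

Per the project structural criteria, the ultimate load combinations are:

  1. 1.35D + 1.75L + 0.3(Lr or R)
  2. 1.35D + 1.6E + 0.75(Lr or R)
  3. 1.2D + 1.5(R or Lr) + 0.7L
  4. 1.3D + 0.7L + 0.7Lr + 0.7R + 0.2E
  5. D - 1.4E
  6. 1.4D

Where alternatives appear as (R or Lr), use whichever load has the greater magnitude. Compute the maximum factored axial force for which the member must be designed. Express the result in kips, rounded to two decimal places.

(Lr or R) → R = 205.2 kips; (R or Lr) → R = 205.2 kips.
1. 1.35(337.7) + 1.75(92.3) + 0.3(205.2) = 678.98
2. 1.35(337.7) + 1.6(191.3) + 0.75(205.2) = 915.88
3. 1.2(337.7) + 1.5(205.2) + 0.7(92.3) = 777.65
4. 1.3(337.7) + 0.7(92.3) + 0.7(132.0) + 0.7(205.2) + 0.2(191.3) = 777.92
5. 1.0(337.7) - 1.4(191.3) = 69.88
6. 1.4(337.7) = 472.78
Maximum is from combination 2.

915.88 kips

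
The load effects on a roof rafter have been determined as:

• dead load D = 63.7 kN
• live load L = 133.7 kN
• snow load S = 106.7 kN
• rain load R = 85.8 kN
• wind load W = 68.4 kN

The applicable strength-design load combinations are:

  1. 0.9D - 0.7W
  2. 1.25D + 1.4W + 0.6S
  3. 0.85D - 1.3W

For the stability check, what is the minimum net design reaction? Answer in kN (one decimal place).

-34.8 kN

1. 0.9(63.7) - 0.7(68.4) = 9.5
2. 1.25(63.7) + 1.4(68.4) + 0.6(106.7) = 239.4
3. 0.85(63.7) - 1.3(68.4) = -34.8
Combination 3 gives the minimum: -34.8 kN.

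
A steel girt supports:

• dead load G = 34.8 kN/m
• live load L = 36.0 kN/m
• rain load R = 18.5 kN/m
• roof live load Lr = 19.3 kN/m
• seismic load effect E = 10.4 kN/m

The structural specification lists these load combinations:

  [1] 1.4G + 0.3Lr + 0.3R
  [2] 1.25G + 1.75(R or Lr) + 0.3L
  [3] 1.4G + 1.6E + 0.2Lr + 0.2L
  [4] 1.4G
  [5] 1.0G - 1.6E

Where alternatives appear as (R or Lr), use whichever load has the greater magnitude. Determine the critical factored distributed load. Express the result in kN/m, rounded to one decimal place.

88.1 kN/m

(R or Lr) → Lr = 19.3 kN/m.
[1] 1.4(34.8) + 0.3(19.3) + 0.3(18.5) = 48.7 + 5.8 + 5.6 = 60.1
[2] 1.25(34.8) + 1.75(19.3) + 0.3(36.0) = 43.5 + 33.8 + 10.8 = 88.1
[3] 1.4(34.8) + 1.6(10.4) + 0.2(19.3) + 0.2(36.0) = 48.7 + 16.6 + 3.9 + 7.2 = 76.4
[4] 1.4(34.8) = 48.7
[5] 1.0(34.8) - 1.6(10.4) = 34.8 - 16.6 = 18.2
The controlling combination is 2, giving 88.1 kN/m.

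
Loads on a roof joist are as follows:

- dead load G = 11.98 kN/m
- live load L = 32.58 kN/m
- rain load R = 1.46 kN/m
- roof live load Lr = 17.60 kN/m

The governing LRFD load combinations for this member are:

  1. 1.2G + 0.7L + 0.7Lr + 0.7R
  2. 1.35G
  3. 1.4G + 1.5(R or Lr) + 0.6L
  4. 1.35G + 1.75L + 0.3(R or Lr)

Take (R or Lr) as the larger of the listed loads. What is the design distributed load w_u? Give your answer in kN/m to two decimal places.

78.47 kN/m

(R or Lr) → Lr = 17.60 kN/m.
1. 1.2(11.98) + 0.7(32.58) + 0.7(17.60) + 0.7(1.46) = 50.52
2. 1.35(11.98) = 16.17
3. 1.4(11.98) + 1.5(17.60) + 0.6(32.58) = 62.72
4. 1.35(11.98) + 1.75(32.58) + 0.3(17.60) = 78.47
The controlling combination is 4, giving 78.47 kN/m.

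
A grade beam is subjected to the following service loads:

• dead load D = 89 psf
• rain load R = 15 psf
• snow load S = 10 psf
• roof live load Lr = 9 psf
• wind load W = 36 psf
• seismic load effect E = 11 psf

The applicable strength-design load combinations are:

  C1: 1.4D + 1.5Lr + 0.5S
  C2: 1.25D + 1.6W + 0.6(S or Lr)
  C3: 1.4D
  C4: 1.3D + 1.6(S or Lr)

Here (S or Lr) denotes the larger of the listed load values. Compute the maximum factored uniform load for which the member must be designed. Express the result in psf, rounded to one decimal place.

174.9 psf

(S or Lr) → S = 10 psf.
C1: 1.4(89) + 1.5(9) + 0.5(10) = 143.1
C2: 1.25(89) + 1.6(36) + 0.6(10) = 174.9
C3: 1.4(89) = 124.6
C4: 1.3(89) + 1.6(10) = 131.7
Maximum is from combination 2.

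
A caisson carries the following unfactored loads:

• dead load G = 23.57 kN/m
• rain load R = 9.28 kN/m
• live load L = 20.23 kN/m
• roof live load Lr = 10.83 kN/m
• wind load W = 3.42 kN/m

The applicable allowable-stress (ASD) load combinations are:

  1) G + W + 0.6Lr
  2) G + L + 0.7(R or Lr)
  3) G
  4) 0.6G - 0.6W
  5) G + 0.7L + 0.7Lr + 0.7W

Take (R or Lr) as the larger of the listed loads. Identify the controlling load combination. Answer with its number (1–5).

(R or Lr) → Lr = 10.83 kN/m.
1) 1.0(23.57) + 1.0(3.42) + 0.6(10.83) = 23.57 + 3.42 + 6.50 = 33.49
2) 1.0(23.57) + 1.0(20.23) + 0.7(10.83) = 23.57 + 20.23 + 7.58 = 51.38
3) 1.0(23.57) = 23.57
4) 0.6(23.57) - 0.6(3.42) = 14.14 - 2.05 = 12.09
5) 1.0(23.57) + 0.7(20.23) + 0.7(10.83) + 0.7(3.42) = 47.71
The largest value is 51.38 kN/m from combination 2.

Combination 2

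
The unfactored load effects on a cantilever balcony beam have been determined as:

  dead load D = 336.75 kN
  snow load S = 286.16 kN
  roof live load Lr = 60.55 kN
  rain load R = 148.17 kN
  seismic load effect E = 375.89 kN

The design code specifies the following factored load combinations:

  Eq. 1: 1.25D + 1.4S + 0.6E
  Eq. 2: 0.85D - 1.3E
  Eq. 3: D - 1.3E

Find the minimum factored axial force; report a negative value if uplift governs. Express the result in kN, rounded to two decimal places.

-202.42 kN

Eq. 1: 1.25(336.75) + 1.4(286.16) + 0.6(375.89) = 1047.10
Eq. 2: 0.85(336.75) - 1.3(375.89) = 286.24 - 488.66 = -202.42
Eq. 3: 1.0(336.75) - 1.3(375.89) = 336.75 - 488.66 = -151.91
Combination 2 gives the minimum: -202.42 kN.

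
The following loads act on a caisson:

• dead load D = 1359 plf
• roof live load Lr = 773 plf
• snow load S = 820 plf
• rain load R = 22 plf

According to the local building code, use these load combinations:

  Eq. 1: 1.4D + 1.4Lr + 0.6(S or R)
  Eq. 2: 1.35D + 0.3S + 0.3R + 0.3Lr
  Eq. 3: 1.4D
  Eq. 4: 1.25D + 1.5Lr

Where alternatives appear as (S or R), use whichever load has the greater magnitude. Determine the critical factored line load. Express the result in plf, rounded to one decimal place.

3476.8 plf

(S or R) → S = 820 plf.
Eq. 1: 1.4(1359) + 1.4(773) + 0.6(820) = 1902.6 + 1082.2 + 492.0 = 3476.8
Eq. 2: 1.35(1359) + 0.3(820) + 0.3(22) + 0.3(773) = 1834.7 + 246.0 + 6.6 + 231.9 = 2319.2
Eq. 3: 1.4(1359) = 1902.6
Eq. 4: 1.25(1359) + 1.5(773) = 1698.8 + 1159.5 = 2858.3
The controlling combination is 1, giving 3476.8 plf.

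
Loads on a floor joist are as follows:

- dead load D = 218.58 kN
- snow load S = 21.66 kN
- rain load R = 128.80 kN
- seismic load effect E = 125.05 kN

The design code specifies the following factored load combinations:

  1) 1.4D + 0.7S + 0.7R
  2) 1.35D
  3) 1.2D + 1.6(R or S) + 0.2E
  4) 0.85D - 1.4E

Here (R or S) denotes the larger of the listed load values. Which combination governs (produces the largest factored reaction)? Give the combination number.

Combination 3

(R or S) → R = 128.80 kN.
1) 1.4(218.58) + 0.7(21.66) + 0.7(128.80) = 306.01 + 15.16 + 90.16 = 411.33
2) 1.35(218.58) = 295.08
3) 1.2(218.58) + 1.6(128.80) + 0.2(125.05) = 262.30 + 206.08 + 25.01 = 493.39
4) 0.85(218.58) - 1.4(125.05) = 185.79 - 175.07 = 10.72
The largest value is 493.39 kN from combination 3.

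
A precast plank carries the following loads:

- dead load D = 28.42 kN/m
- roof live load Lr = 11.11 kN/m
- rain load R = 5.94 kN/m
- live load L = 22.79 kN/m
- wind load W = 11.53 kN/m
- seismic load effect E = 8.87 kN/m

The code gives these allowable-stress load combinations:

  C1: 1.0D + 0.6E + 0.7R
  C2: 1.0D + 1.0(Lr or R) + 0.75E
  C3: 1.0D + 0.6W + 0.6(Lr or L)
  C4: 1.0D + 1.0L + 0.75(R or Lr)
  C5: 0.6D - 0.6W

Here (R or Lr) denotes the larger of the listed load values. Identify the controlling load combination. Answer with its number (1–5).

Combination 4

(Lr or R) → Lr = 11.11 kN/m; (Lr or L) → L = 22.79 kN/m; (R or Lr) → Lr = 11.11 kN/m.
C1: 1.0(28.42) + 0.6(8.87) + 0.7(5.94) = 28.42 + 5.32 + 4.16 = 37.90
C2: 1.0(28.42) + 1.0(11.11) + 0.75(8.87) = 28.42 + 11.11 + 6.65 = 46.18
C3: 1.0(28.42) + 0.6(11.53) + 0.6(22.79) = 28.42 + 6.92 + 13.67 = 49.01
C4: 1.0(28.42) + 1.0(22.79) + 0.75(11.11) = 28.42 + 22.79 + 8.33 = 59.54
C5: 0.6(28.42) - 0.6(11.53) = 17.05 - 6.92 = 10.13
The largest value is 59.54 kN/m from combination 4.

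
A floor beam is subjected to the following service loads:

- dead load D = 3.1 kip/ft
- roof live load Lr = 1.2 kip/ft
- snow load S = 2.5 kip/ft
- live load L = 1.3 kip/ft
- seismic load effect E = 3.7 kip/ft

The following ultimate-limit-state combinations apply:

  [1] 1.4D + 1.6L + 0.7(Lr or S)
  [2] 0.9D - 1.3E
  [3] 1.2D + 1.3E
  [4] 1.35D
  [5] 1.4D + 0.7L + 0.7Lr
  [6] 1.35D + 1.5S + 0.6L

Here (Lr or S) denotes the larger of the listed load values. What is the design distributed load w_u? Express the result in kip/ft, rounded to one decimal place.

(Lr or S) → S = 2.5 kip/ft.
[1] 1.4(3.1) + 1.6(1.3) + 0.7(2.5) = 4.3 + 2.1 + 1.8 = 8.2
[2] 0.9(3.1) - 1.3(3.7) = 2.8 - 4.8 = -2.0
[3] 1.2(3.1) + 1.3(3.7) = 3.7 + 4.8 = 8.5
[4] 1.35(3.1) = 4.2
[5] 1.4(3.1) + 0.7(1.3) + 0.7(1.2) = 6.1
[6] 1.35(3.1) + 1.5(2.5) + 0.6(1.3) = 8.7
Combination 6 governs: w_u = 8.7 kip/ft.

8.7 kip/ft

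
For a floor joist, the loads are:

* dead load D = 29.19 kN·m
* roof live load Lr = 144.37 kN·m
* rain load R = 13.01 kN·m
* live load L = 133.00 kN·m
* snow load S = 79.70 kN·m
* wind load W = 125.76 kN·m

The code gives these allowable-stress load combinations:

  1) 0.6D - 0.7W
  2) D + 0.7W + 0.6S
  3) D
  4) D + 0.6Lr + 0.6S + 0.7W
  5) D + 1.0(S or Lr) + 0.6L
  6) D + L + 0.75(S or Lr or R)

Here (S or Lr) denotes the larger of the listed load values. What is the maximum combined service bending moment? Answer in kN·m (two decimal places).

270.47 kN·m

(S or Lr) → Lr = 144.37 kN·m; (S or Lr or R) → Lr = 144.37 kN·m.
1) 0.6(29.19) - 0.7(125.76) = 17.51 - 88.03 = -70.52
2) 1.0(29.19) + 0.7(125.76) + 0.6(79.70) = 29.19 + 88.03 + 47.82 = 165.04
3) 1.0(29.19) = 29.19
4) 1.0(29.19) + 0.6(144.37) + 0.6(79.70) + 0.7(125.76) = 29.19 + 86.62 + 47.82 + 88.03 = 251.66
5) 1.0(29.19) + 1.0(144.37) + 0.6(133.00) = 29.19 + 144.37 + 79.80 = 253.36
6) 1.0(29.19) + 1.0(133.00) + 0.75(144.37) = 29.19 + 133.00 + 108.28 = 270.47
The controlling combination is 6, giving 270.47 kN·m.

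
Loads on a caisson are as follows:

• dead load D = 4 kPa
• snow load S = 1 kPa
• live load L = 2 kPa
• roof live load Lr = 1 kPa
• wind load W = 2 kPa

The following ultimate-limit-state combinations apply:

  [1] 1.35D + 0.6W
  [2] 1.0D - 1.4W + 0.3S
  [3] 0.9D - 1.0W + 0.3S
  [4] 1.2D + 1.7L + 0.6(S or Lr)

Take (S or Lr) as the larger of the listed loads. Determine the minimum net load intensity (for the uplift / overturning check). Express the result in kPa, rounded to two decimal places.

1.50 kPa

(S or Lr) → S = 1 kPa.
[1] 1.35(4) + 0.6(2) = 5.40 + 1.20 = 6.60
[2] 1.0(4) - 1.4(2) + 0.3(1) = 4.00 - 2.80 + 0.30 = 1.50
[3] 0.9(4) - 1.0(2) + 0.3(1) = 3.60 - 2.00 + 0.30 = 1.90
[4] 1.2(4) + 1.7(2) + 0.6(1) = 4.80 + 3.40 + 0.60 = 8.80
Combination 2 gives the minimum: 1.50 kPa.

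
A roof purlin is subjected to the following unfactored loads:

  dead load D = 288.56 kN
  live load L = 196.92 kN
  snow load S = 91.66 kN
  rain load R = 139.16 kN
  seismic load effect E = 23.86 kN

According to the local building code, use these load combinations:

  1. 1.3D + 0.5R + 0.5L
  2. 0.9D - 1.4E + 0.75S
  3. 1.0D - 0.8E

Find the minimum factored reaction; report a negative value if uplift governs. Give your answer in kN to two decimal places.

1. 1.3(288.56) + 0.5(139.16) + 0.5(196.92) = 375.13 + 69.58 + 98.46 = 543.17
2. 0.9(288.56) - 1.4(23.86) + 0.75(91.66) = 259.70 - 33.40 + 68.75 = 295.05
3. 1.0(288.56) - 0.8(23.86) = 288.56 - 19.09 = 269.47
Combination 3 gives the minimum: 269.47 kN.

269.47 kN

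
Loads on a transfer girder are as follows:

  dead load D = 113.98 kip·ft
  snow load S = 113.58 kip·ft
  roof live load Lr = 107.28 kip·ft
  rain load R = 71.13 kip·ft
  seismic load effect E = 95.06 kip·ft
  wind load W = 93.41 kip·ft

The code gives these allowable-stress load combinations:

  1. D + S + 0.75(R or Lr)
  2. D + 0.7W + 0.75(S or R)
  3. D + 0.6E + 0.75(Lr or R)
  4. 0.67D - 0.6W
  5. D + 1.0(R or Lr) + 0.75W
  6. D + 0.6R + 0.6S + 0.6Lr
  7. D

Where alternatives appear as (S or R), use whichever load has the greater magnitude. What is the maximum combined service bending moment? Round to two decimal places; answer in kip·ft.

(R or Lr) → Lr = 107.28 kip·ft; (S or R) → S = 113.58 kip·ft; (Lr or R) → Lr = 107.28 kip·ft.
1. 1.0(113.98) + 1.0(113.58) + 0.75(107.28) = 113.98 + 113.58 + 80.46 = 308.02
2. 1.0(113.98) + 0.7(93.41) + 0.75(113.58) = 264.55
3. 1.0(113.98) + 0.6(95.06) + 0.75(107.28) = 113.98 + 57.04 + 80.46 = 251.48
4. 0.67(113.98) - 0.6(93.41) = 76.37 - 56.05 = 20.32
5. 1.0(113.98) + 1.0(107.28) + 0.75(93.41) = 113.98 + 107.28 + 70.06 = 291.32
6. 1.0(113.98) + 0.6(71.13) + 0.6(113.58) + 0.6(107.28) = 289.17
7. 1.0(113.98) = 113.98
Combination 1 governs: M = 308.02 kip·ft.

308.02 kip·ft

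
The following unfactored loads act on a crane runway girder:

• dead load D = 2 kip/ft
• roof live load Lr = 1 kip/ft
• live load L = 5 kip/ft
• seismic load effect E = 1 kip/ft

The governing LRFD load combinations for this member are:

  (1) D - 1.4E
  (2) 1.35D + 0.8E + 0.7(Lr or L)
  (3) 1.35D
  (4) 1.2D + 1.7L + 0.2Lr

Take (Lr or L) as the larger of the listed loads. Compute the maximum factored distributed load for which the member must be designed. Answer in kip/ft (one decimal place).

11.1 kip/ft

(Lr or L) → L = 5 kip/ft.
(1) 1.0(2) - 1.4(1) = 0.6
(2) 1.35(2) + 0.8(1) + 0.7(5) = 7.0
(3) 1.35(2) = 2.7
(4) 1.2(2) + 1.7(5) + 0.2(1) = 11.1
Maximum is from combination 4.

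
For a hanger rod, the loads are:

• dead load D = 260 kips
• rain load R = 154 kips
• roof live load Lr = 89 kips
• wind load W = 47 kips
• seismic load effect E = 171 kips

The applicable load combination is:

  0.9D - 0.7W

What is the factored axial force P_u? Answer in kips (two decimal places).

201.10 kips

0.9(260) - 0.7(47) = 234.00 - 32.90 = 201.10
P_u = 201.10 kips.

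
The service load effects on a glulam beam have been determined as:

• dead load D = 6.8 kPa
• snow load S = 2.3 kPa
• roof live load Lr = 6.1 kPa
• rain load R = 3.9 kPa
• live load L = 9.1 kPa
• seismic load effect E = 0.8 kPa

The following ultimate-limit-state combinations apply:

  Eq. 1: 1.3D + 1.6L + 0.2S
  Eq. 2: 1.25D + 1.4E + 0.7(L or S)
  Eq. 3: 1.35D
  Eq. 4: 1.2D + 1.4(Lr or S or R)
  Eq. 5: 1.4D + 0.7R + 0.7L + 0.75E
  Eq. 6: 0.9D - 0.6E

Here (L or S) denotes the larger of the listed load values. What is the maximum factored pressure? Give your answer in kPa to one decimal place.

(L or S) → L = 9.1 kPa; (Lr or S or R) → Lr = 6.1 kPa.
Eq. 1: 1.3(6.8) + 1.6(9.1) + 0.2(2.3) = 23.9
Eq. 2: 1.25(6.8) + 1.4(0.8) + 0.7(9.1) = 16.0
Eq. 3: 1.35(6.8) = 9.2
Eq. 4: 1.2(6.8) + 1.4(6.1) = 16.7
Eq. 5: 1.4(6.8) + 0.7(3.9) + 0.7(9.1) + 0.75(0.8) = 19.2
Eq. 6: 0.9(6.8) - 0.6(0.8) = 5.6
The controlling combination is 1, giving 23.9 kPa.

23.9 kPa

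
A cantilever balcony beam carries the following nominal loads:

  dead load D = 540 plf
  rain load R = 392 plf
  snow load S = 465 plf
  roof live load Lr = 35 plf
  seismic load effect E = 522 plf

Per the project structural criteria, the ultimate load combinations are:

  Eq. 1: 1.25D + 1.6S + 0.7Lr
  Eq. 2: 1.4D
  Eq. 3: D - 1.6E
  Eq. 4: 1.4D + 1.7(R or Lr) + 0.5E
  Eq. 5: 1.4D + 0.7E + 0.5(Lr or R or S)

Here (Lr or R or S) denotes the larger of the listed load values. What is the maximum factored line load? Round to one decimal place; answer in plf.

(R or Lr) → R = 392 plf; (Lr or R or S) → S = 465 plf.
Eq. 1: 1.25(540) + 1.6(465) + 0.7(35) = 675.0 + 744.0 + 24.5 = 1443.5
Eq. 2: 1.4(540) = 756.0
Eq. 3: 1.0(540) - 1.6(522) = 540.0 - 835.2 = -295.2
Eq. 4: 1.4(540) + 1.7(392) + 0.5(522) = 756.0 + 666.4 + 261.0 = 1683.4
Eq. 5: 1.4(540) + 0.7(522) + 0.5(465) = 756.0 + 365.4 + 232.5 = 1353.9
Combination 4 governs: w_u = 1683.4 plf.

1683.4 plf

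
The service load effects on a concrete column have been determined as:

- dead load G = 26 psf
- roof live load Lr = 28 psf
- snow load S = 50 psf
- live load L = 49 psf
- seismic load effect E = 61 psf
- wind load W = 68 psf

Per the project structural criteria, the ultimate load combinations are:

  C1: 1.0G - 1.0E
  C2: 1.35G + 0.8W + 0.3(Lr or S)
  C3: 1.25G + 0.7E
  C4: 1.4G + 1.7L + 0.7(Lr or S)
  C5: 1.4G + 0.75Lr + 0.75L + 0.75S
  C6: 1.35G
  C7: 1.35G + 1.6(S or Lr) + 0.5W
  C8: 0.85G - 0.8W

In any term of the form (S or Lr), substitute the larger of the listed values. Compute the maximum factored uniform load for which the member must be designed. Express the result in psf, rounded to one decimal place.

(Lr or S) → S = 50 psf; (S or Lr) → S = 50 psf.
C1: 1.0(26) - 1.0(61) = 26.0 - 61.0 = -35.0
C2: 1.35(26) + 0.8(68) + 0.3(50) = 35.1 + 54.4 + 15.0 = 104.5
C3: 1.25(26) + 0.7(61) = 32.5 + 42.7 = 75.2
C4: 1.4(26) + 1.7(49) + 0.7(50) = 36.4 + 83.3 + 35.0 = 154.7
C5: 1.4(26) + 0.75(28) + 0.75(49) + 0.75(50) = 36.4 + 21.0 + 36.8 + 37.5 = 131.7
C6: 1.35(26) = 35.1
C7: 1.35(26) + 1.6(50) + 0.5(68) = 35.1 + 80.0 + 34.0 = 149.1
C8: 0.85(26) - 0.8(68) = 22.1 - 54.4 = -32.3
The controlling combination is 4, giving 154.7 psf.

154.7 psf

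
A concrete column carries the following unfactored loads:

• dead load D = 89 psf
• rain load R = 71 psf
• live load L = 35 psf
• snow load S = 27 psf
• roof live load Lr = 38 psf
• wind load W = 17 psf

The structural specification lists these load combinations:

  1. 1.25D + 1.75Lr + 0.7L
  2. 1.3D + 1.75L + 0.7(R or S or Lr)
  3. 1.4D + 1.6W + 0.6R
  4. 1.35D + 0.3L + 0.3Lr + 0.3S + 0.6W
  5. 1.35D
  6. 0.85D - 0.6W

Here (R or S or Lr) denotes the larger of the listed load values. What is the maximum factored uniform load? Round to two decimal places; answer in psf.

(R or S or Lr) → R = 71 psf.
1. 1.25(89) + 1.75(38) + 0.7(35) = 202.25
2. 1.3(89) + 1.75(35) + 0.7(71) = 226.65
3. 1.4(89) + 1.6(17) + 0.6(71) = 194.40
4. 1.35(89) + 0.3(35) + 0.3(38) + 0.3(27) + 0.6(17) = 160.35
5. 1.35(89) = 120.15
6. 0.85(89) - 0.6(17) = 65.45
The controlling combination is 2, giving 226.65 psf.

226.65 psf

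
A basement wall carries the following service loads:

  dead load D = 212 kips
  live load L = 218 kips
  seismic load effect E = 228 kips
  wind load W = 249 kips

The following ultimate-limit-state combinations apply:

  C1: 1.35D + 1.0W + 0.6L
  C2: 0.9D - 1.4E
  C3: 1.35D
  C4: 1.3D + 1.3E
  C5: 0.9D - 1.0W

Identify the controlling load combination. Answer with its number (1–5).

Combination 1

C1: 1.35(212) + 1.0(249) + 0.6(218) = 666.0
C2: 0.9(212) - 1.4(228) = -128.4
C3: 1.35(212) = 286.2
C4: 1.3(212) + 1.3(228) = 572.0
C5: 0.9(212) - 1.0(249) = -58.2
The largest value is 666.0 kips from combination 1.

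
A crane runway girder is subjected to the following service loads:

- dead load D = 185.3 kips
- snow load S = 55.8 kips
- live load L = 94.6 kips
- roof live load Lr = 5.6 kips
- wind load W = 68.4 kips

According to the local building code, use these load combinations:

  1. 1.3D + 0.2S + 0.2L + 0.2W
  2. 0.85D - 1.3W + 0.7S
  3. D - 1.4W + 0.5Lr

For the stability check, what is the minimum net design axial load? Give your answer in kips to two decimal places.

1. 1.3(185.3) + 0.2(55.8) + 0.2(94.6) + 0.2(68.4) = 240.89 + 11.16 + 18.92 + 13.68 = 284.65
2. 0.85(185.3) - 1.3(68.4) + 0.7(55.8) = 157.51 - 88.92 + 39.06 = 107.65
3. 1.0(185.3) - 1.4(68.4) + 0.5(5.6) = 185.30 - 95.76 + 2.80 = 92.34
Combination 3 gives the minimum: 92.34 kips.

92.34 kips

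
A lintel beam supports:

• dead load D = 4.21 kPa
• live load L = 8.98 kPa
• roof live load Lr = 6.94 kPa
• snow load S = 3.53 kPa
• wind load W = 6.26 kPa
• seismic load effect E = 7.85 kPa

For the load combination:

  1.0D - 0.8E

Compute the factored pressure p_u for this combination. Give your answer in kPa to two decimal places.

-2.07 kPa

1.0(4.21) - 0.8(7.85) = 4.21 - 6.28 = -2.07
p_u = -2.07 kPa.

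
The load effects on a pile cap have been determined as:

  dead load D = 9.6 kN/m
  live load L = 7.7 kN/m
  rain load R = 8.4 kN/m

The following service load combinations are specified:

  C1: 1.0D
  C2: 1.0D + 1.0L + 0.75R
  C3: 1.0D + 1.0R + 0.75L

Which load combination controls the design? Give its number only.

C1: 1.0(9.6) = 9.60
C2: 1.0(9.6) + 1.0(7.7) + 0.75(8.4) = 23.60
C3: 1.0(9.6) + 1.0(8.4) + 0.75(7.7) = 23.78
The largest value is 23.78 kN/m from combination 3.

Combination 3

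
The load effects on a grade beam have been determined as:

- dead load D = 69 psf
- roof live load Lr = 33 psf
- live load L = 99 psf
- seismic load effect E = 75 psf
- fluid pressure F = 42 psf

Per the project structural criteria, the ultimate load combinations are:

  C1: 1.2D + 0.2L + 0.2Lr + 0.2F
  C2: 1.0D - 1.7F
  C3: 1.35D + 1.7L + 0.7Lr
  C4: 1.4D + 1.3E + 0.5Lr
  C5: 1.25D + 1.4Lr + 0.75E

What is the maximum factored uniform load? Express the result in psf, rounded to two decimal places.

C1: 1.2(69) + 0.2(99) + 0.2(33) + 0.2(42) = 82.80 + 19.80 + 6.60 + 8.40 = 117.60
C2: 1.0(69) - 1.7(42) = 69.00 - 71.40 = -2.40
C3: 1.35(69) + 1.7(99) + 0.7(33) = 93.15 + 168.30 + 23.10 = 284.55
C4: 1.4(69) + 1.3(75) + 0.5(33) = 96.60 + 97.50 + 16.50 = 210.60
C5: 1.25(69) + 1.4(33) + 0.75(75) = 86.25 + 46.20 + 56.25 = 188.70
The controlling combination is 3, giving 284.55 psf.

284.55 psf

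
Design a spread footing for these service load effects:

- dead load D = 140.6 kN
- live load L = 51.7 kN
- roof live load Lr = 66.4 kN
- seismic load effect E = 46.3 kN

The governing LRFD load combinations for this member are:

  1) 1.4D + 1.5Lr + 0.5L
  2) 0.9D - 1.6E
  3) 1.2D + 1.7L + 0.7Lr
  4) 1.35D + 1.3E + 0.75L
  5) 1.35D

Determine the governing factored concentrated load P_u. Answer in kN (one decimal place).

322.3 kN

1) 1.4(140.6) + 1.5(66.4) + 0.5(51.7) = 322.3
2) 0.9(140.6) - 1.6(46.3) = 52.5
3) 1.2(140.6) + 1.7(51.7) + 0.7(66.4) = 303.1
4) 1.35(140.6) + 1.3(46.3) + 0.75(51.7) = 288.8
5) 1.35(140.6) = 189.8
The controlling combination is 1, giving 322.3 kN.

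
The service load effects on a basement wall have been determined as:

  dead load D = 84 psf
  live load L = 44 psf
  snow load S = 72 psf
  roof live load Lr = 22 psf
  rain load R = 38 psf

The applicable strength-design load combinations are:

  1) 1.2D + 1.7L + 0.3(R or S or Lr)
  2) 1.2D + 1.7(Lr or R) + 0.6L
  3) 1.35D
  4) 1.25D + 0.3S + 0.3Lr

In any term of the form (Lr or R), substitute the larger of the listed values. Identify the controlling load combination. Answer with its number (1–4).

(R or S or Lr) → S = 72 psf; (Lr or R) → R = 38 psf.
1) 1.2(84) + 1.7(44) + 0.3(72) = 100.80 + 74.80 + 21.60 = 197.20
2) 1.2(84) + 1.7(38) + 0.6(44) = 100.80 + 64.60 + 26.40 = 191.80
3) 1.35(84) = 113.40
4) 1.25(84) + 0.3(72) + 0.3(22) = 105.00 + 21.60 + 6.60 = 133.20
The largest value is 197.20 psf from combination 1.

Combination 1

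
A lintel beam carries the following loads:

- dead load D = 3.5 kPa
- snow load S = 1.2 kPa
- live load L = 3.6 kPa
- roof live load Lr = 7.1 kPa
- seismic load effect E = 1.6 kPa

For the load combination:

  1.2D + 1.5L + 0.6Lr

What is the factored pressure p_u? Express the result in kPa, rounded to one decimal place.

1.2(3.5) + 1.5(3.6) + 0.6(7.1) = 13.9
p_u = 13.9 kPa.

13.9 kPa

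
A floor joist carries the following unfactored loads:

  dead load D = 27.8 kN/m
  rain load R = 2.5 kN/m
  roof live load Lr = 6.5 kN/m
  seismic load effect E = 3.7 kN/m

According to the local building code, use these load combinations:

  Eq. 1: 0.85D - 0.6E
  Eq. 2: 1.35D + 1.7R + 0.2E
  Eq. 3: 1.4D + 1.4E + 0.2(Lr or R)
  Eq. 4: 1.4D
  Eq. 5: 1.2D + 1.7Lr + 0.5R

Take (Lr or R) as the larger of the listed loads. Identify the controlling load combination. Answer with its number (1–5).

Combination 5

(Lr or R) → Lr = 6.5 kN/m.
Eq. 1: 0.85(27.8) - 0.6(3.7) = 21.41
Eq. 2: 1.35(27.8) + 1.7(2.5) + 0.2(3.7) = 42.52
Eq. 3: 1.4(27.8) + 1.4(3.7) + 0.2(6.5) = 45.40
Eq. 4: 1.4(27.8) = 38.92
Eq. 5: 1.2(27.8) + 1.7(6.5) + 0.5(2.5) = 45.66
The largest value is 45.66 kN/m from combination 5.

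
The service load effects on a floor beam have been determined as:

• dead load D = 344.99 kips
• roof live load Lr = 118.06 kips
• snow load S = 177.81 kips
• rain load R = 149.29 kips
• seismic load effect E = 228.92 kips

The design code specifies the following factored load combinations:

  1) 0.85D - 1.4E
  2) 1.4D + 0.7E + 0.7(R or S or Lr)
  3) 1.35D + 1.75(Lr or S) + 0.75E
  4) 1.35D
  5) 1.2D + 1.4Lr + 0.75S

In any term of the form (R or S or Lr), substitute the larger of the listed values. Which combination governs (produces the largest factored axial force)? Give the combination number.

(R or S or Lr) → S = 177.81 kips; (Lr or S) → S = 177.81 kips.
1) 0.85(344.99) - 1.4(228.92) = -27.25
2) 1.4(344.99) + 0.7(228.92) + 0.7(177.81) = 767.70
3) 1.35(344.99) + 1.75(177.81) + 0.75(228.92) = 948.59
4) 1.35(344.99) = 465.74
5) 1.2(344.99) + 1.4(118.06) + 0.75(177.81) = 712.63
The largest value is 948.59 kips from combination 3.

Combination 3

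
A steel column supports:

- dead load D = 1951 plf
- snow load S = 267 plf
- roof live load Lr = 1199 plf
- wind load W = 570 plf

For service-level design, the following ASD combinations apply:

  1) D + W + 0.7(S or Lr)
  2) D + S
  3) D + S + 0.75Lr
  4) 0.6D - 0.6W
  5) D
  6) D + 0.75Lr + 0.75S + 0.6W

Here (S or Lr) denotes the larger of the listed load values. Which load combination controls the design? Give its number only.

(S or Lr) → Lr = 1199 plf.
1) 1.0(1951) + 1.0(570) + 0.7(1199) = 1951.0 + 570.0 + 839.3 = 3360.3
2) 1.0(1951) + 1.0(267) = 1951.0 + 267.0 = 2218.0
3) 1.0(1951) + 1.0(267) + 0.75(1199) = 1951.0 + 267.0 + 899.3 = 3117.3
4) 0.6(1951) - 0.6(570) = 1170.6 - 342.0 = 828.6
5) 1.0(1951) = 1951.0
6) 1.0(1951) + 0.75(1199) + 0.75(267) + 0.6(570) = 3392.5
The largest value is 3392.5 plf from combination 6.

Combination 6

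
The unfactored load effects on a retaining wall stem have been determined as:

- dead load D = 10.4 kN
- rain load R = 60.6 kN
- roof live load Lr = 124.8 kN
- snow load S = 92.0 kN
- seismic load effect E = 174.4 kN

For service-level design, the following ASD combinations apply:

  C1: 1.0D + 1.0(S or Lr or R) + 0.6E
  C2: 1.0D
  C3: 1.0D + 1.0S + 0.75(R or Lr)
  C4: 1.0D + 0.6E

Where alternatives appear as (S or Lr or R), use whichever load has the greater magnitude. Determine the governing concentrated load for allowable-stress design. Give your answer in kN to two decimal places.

(S or Lr or R) → Lr = 124.8 kN; (R or Lr) → Lr = 124.8 kN.
C1: 1.0(10.4) + 1.0(124.8) + 0.6(174.4) = 239.84
C2: 1.0(10.4) = 10.40
C3: 1.0(10.4) + 1.0(92.0) + 0.75(124.8) = 196.00
C4: 1.0(10.4) + 0.6(174.4) = 115.04
Combination 1 governs: P = 239.84 kN.

239.84 kN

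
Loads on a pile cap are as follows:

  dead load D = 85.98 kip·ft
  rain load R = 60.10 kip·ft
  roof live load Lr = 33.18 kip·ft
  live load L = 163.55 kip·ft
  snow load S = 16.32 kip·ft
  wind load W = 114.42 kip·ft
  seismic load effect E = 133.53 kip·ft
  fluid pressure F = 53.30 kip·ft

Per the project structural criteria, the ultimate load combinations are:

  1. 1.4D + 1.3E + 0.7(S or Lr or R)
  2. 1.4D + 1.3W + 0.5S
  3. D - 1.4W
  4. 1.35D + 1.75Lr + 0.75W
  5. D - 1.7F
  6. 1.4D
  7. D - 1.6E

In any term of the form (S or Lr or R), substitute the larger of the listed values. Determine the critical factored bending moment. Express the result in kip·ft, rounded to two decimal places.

(S or Lr or R) → R = 60.10 kip·ft.
1. 1.4(85.98) + 1.3(133.53) + 0.7(60.10) = 120.37 + 173.59 + 42.07 = 336.03
2. 1.4(85.98) + 1.3(114.42) + 0.5(16.32) = 120.37 + 148.75 + 8.16 = 277.28
3. 1.0(85.98) - 1.4(114.42) = 85.98 - 160.19 = -74.21
4. 1.35(85.98) + 1.75(33.18) + 0.75(114.42) = 259.95
5. 1.0(85.98) - 1.7(53.30) = 85.98 - 90.61 = -4.63
6. 1.4(85.98) = 120.37
7. 1.0(85.98) - 1.6(133.53) = 85.98 - 213.65 = -127.67
Maximum is from combination 1.

336.03 kip·ft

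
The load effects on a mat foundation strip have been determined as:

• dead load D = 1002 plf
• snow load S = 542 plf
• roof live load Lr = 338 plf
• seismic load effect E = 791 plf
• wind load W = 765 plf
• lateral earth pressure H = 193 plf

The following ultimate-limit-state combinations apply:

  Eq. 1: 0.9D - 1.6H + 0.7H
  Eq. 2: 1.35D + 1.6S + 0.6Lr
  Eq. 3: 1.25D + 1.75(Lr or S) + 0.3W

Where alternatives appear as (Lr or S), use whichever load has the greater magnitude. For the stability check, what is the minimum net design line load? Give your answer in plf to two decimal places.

728.10 plf

(Lr or S) → S = 542 plf.
Eq. 1: 0.9(1002) - 1.6(193) + 0.7(193) = 901.80 - 308.80 + 135.10 = 728.10
Eq. 2: 1.35(1002) + 1.6(542) + 0.6(338) = 1352.70 + 867.20 + 202.80 = 2422.70
Eq. 3: 1.25(1002) + 1.75(542) + 0.3(765) = 1252.50 + 948.50 + 229.50 = 2430.50
Combination 1 gives the minimum: 728.10 plf.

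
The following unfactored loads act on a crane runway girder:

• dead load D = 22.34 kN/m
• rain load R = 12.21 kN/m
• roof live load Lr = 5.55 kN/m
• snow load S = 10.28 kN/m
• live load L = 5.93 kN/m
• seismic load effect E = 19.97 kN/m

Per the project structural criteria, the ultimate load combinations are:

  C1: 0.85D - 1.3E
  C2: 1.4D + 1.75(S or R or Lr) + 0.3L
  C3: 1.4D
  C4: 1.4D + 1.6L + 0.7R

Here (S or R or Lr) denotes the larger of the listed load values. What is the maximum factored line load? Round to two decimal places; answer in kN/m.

54.42 kN/m

(S or R or Lr) → R = 12.21 kN/m.
C1: 0.85(22.34) - 1.3(19.97) = 18.99 - 25.96 = -6.97
C2: 1.4(22.34) + 1.75(12.21) + 0.3(5.93) = 54.42
C3: 1.4(22.34) = 31.28
C4: 1.4(22.34) + 1.6(5.93) + 0.7(12.21) = 49.31
Combination 2 governs: w_u = 54.42 kN/m.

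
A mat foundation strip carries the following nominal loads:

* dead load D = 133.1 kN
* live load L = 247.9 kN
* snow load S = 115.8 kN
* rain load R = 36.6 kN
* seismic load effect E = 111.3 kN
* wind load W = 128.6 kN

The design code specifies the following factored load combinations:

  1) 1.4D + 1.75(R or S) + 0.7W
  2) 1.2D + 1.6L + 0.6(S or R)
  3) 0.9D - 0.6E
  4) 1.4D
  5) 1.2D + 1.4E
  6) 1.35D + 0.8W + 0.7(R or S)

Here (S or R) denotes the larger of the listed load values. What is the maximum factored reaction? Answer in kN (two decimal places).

(R or S) → S = 115.8 kN; (S or R) → S = 115.8 kN.
1) 1.4(133.1) + 1.75(115.8) + 0.7(128.6) = 186.34 + 202.65 + 90.02 = 479.01
2) 1.2(133.1) + 1.6(247.9) + 0.6(115.8) = 159.72 + 396.64 + 69.48 = 625.84
3) 0.9(133.1) - 0.6(111.3) = 119.79 - 66.78 = 53.01
4) 1.4(133.1) = 186.34
5) 1.2(133.1) + 1.4(111.3) = 159.72 + 155.82 = 315.54
6) 1.35(133.1) + 0.8(128.6) + 0.7(115.8) = 179.69 + 102.88 + 81.06 = 363.63
Combination 2 governs: V_u = 625.84 kN.

625.84 kN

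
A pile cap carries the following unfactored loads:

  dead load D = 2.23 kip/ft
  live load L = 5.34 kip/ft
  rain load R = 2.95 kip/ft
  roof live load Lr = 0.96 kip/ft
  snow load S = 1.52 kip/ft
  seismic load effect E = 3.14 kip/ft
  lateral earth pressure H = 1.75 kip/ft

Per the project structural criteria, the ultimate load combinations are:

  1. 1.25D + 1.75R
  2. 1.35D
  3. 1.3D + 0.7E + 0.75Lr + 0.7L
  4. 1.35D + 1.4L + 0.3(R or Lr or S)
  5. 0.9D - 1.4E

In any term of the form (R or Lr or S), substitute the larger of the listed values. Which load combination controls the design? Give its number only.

(R or Lr or S) → R = 2.95 kip/ft.
1. 1.25(2.23) + 1.75(2.95) = 2.79 + 5.16 = 7.95
2. 1.35(2.23) = 3.01
3. 1.3(2.23) + 0.7(3.14) + 0.75(0.96) + 0.7(5.34) = 2.90 + 2.20 + 0.72 + 3.74 = 9.56
4. 1.35(2.23) + 1.4(5.34) + 0.3(2.95) = 11.37
5. 0.9(2.23) - 1.4(3.14) = 2.01 - 4.40 = -2.39
The largest value is 11.37 kip/ft from combination 4.

Combination 4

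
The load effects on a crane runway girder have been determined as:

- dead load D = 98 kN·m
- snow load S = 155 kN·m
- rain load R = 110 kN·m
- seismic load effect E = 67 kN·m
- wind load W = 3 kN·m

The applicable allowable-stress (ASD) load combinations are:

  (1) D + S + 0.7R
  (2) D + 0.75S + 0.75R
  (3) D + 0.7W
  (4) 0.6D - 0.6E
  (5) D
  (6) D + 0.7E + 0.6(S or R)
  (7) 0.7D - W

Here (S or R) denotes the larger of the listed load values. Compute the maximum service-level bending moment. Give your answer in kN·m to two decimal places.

(S or R) → S = 155 kN·m.
(1) 1.0(98) + 1.0(155) + 0.7(110) = 330.00
(2) 1.0(98) + 0.75(155) + 0.75(110) = 296.75
(3) 1.0(98) + 0.7(3) = 100.10
(4) 0.6(98) - 0.6(67) = 18.60
(5) 1.0(98) = 98.00
(6) 1.0(98) + 0.7(67) + 0.6(155) = 237.90
(7) 0.7(98) - 1.0(3) = 65.60
The controlling combination is 1, giving 330.00 kN·m.

330.00 kN·m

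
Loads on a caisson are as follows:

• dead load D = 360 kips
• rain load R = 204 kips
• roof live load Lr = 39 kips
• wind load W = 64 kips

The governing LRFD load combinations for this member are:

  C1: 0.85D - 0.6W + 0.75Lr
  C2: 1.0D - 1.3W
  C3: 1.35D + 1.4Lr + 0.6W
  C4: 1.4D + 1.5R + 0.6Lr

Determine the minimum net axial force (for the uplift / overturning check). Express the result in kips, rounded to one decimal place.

C1: 0.85(360) - 0.6(64) + 0.75(39) = 306.0 - 38.4 + 29.3 = 296.9
C2: 1.0(360) - 1.3(64) = 360.0 - 83.2 = 276.8
C3: 1.35(360) + 1.4(39) + 0.6(64) = 486.0 + 54.6 + 38.4 = 579.0
C4: 1.4(360) + 1.5(204) + 0.6(39) = 504.0 + 306.0 + 23.4 = 833.4
Combination 2 gives the minimum: 276.8 kips.

276.8 kips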